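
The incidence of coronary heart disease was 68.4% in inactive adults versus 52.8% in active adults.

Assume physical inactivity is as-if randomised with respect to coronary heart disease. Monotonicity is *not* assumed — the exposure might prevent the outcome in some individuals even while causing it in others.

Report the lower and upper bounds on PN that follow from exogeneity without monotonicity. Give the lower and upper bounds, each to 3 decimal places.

0.228 ≤ PN ≤ 0.690

p₁ = 0.684, p₀ = 0.528.
Under exogeneity alone the bounds on PN are max{0,(p₁−p₀)/p₁} ≤ PN ≤ min{1,(1−p₀)/p₁}.
  lower = (p₁ − p₀)/p₁ = 0.156 / 0.684 ≈ 0.2281
  upper = min{1, (1 − p₀)/p₁} = 0.472 / 0.684 ≈ 0.6901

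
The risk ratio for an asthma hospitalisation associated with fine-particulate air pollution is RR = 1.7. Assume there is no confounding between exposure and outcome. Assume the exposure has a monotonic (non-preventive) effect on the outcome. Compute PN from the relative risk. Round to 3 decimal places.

PN ≈ 0.412

Under exogeneity and monotonicity, PN = (RR − 1) / RR = 1 − 1/RR.
PN = (1.7 − 1) / 1.7 = 0.7 / 1.7 ≈ 0.4118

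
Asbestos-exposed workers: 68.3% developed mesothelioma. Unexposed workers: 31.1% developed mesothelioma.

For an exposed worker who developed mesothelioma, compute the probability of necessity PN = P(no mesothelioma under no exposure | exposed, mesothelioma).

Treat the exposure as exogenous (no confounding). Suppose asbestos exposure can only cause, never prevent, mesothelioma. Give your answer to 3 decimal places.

PN ≈ 0.545

p₁ = 0.683, p₀ = 0.311.
Under exogeneity and monotonicity, PN = (p₁ − p₀) / p₁.
PN = (0.683 − 0.311) / 0.683 = 0.372 / 0.683 ≈ 0.5447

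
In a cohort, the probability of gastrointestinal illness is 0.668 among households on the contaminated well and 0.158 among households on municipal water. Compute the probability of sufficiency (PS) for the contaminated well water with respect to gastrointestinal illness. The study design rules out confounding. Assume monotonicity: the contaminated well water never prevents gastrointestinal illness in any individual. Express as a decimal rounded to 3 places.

PS ≈ 0.606

Let p₁ = 0.668, p₀ = 0.158.
Under exogeneity and monotonicity, PS = (p₁ − p₀) / (1 − p₀).
PS = (0.668 − 0.158) / (1 − 0.158) = 0.51 / 0.842 ≈ 0.6057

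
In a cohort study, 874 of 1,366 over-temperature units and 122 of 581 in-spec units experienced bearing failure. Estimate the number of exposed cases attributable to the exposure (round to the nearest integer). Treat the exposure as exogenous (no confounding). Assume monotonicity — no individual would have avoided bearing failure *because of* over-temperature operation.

p₁ = P(outcome | exposed) = 874/1366 = 0.63982
p₀ = P(outcome | unexposed) = 122/581 = 0.20998
PN = (p₁ − p₀)/p₁ = (0.63982 − 0.20998) / 0.63982 ≈ 0.67181.
Attributable cases ≈ PN × (exposed cases) = 0.67181 × 874 ≈ 587.16.

about 587 cases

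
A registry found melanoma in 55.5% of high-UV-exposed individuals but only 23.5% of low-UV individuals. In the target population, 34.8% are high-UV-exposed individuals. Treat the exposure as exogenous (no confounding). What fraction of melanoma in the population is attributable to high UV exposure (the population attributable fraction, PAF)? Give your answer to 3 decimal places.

PAF ≈ 0.322

p₁ = 0.555, p₀ = 0.235.
Overall risk P(Y=1) = π·p₁ + (1−π)·p₀ = 0.348×0.555 + 0.652×0.235 = 0.34636.
Under exogeneity, PAF = [P(Y=1) − p₀] / P(Y=1).
PAF = (0.34636 − 0.235) / 0.34636 ≈ 0.3215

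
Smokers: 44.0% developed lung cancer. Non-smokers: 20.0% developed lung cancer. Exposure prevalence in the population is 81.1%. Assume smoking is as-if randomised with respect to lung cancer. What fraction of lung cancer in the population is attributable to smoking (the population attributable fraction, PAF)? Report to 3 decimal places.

p₁ = 0.44, p₀ = 0.2.
Overall risk P(Y=1) = π·p₁ + (1−π)·p₀ = 0.811×0.44 + 0.189×0.2 = 0.39464.
Under exogeneity, PAF = [P(Y=1) − p₀] / P(Y=1).
PAF = (0.39464 − 0.2) / 0.39464 ≈ 0.4932

PAF ≈ 0.493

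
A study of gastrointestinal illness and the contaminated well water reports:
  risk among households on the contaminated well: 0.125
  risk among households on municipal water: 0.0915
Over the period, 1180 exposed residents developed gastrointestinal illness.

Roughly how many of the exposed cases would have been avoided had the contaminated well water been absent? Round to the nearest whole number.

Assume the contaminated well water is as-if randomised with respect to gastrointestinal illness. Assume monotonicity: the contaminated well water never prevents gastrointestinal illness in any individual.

about 316 cases

Let p₁ = 0.125, p₀ = 0.0915.
PN = (p₁ − p₀)/p₁ = (0.125 − 0.0915) / 0.125 ≈ 0.26800.
Attributable cases ≈ PN × (exposed cases) = 0.26800 × 1180 ≈ 316.24.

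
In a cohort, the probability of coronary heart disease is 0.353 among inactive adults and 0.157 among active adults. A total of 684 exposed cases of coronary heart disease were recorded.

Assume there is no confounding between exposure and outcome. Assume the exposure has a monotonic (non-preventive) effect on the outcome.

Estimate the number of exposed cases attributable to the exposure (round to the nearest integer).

about 380 cases

Let p₁ = 0.353, p₀ = 0.157.
PN = (p₁ − p₀)/p₁ = (0.353 − 0.157) / 0.353 ≈ 0.55524.
Attributable cases ≈ PN × (exposed cases) = 0.55524 × 684 ≈ 379.78.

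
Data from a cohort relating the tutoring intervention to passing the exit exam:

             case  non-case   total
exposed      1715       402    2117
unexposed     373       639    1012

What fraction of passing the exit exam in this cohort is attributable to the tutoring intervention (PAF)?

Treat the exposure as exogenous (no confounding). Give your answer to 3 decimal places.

p₁ = P(outcome | exposed) = 1715/2117 = 0.81011
p₀ = P(outcome | unexposed) = 373/1012 = 0.36858
Exposure prevalence π = 2117/3129 = 0.67657; overall risk P(Y=1) = 0.66731.
Under exogeneity, PAF = [P(Y=1) − p₀]/P(Y=1).
PAF = (0.66731 − 0.36858) / 0.66731 ≈ 0.4477

PAF ≈ 0.448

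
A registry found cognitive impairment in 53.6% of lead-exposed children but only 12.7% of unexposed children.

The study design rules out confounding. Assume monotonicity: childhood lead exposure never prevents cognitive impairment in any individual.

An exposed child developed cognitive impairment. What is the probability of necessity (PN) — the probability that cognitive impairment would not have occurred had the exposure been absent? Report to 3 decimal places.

p₁ = 0.536, p₀ = 0.127.
Under exogeneity and monotonicity, PN = (p₁ − p₀) / p₁.
PN = (0.536 − 0.127) / 0.536 = 0.409 / 0.536 ≈ 0.7631

PN ≈ 0.763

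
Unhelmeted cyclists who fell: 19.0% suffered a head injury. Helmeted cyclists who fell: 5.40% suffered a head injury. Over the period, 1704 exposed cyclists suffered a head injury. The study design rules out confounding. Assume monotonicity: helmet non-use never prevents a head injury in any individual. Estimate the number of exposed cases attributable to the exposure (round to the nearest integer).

about 1220 cases

p₁ = 0.19, p₀ = 0.054.
PN = (p₁ − p₀)/p₁ = (0.19 − 0.054) / 0.19 ≈ 0.71579.
Attributable cases ≈ PN × (exposed cases) = 0.71579 × 1704 ≈ 1219.71.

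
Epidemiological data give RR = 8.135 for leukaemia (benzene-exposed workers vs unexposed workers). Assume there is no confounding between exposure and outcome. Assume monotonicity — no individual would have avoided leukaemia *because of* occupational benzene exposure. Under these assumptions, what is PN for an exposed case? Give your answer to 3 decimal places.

Under exogeneity and monotonicity, PN = (RR − 1) / RR = 1 − 1/RR.
PN = (8.135 − 1) / 8.135 = 7.135 / 8.135 ≈ 0.8771

PN ≈ 0.877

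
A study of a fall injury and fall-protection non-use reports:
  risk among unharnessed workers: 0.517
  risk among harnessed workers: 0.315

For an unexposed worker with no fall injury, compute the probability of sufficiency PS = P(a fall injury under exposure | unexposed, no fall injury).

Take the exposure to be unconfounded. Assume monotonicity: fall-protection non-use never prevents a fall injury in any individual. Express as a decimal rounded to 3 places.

PS ≈ 0.295

Let p₁ = 0.517, p₀ = 0.315.
Under exogeneity and monotonicity, PS = (p₁ − p₀) / (1 − p₀).
PS = (0.517 − 0.315) / (1 − 0.315) = 0.202 / 0.685 ≈ 0.2949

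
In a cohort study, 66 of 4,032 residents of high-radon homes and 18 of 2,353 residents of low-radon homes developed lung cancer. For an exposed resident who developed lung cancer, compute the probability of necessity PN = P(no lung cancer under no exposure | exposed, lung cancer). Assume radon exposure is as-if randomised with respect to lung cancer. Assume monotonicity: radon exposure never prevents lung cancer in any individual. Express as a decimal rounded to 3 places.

PN ≈ 0.533

p₁ = P(outcome | exposed) = 66/4032 = 0.016369
p₀ = P(outcome | unexposed) = 18/2353 = 0.0076498
Under exogeneity and monotonicity, PN = (p₁ − p₀) / p₁.
PN = (0.016369 − 0.0076498) / 0.016369 = 0.0087192 / 0.016369 ≈ 0.5327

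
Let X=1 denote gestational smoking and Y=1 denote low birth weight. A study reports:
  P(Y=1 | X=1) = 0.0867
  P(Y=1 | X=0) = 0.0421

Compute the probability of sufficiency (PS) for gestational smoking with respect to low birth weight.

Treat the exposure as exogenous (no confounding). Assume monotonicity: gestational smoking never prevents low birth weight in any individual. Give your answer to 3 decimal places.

Let p₁ = 0.0867, p₀ = 0.0421.
Under exogeneity and monotonicity, PS = (p₁ − p₀) / (1 − p₀).
PS = (0.0867 − 0.0421) / (1 − 0.0421) = 0.0446 / 0.9579 ≈ 0.0466

PS ≈ 0.047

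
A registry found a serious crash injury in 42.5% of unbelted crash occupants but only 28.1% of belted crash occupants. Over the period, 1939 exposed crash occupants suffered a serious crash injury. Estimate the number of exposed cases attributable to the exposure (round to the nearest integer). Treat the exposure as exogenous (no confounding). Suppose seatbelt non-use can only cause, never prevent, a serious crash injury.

about 657 cases

p₁ = 0.425, p₀ = 0.281.
PN = (p₁ − p₀)/p₁ = (0.425 − 0.281) / 0.425 ≈ 0.33882.
Attributable cases ≈ PN × (exposed cases) = 0.33882 × 1939 ≈ 656.98.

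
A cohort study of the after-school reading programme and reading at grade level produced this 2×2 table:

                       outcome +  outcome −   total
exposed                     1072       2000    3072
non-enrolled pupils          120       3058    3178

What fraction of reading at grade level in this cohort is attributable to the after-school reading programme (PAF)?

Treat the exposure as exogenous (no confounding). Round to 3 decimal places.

p₁ = P(outcome | exposed) = 1072/3072 = 0.34896
p₀ = P(outcome | unexposed) = 120/3178 = 0.03776
Exposure prevalence π = 3072/6250 = 0.49152; overall risk P(Y=1) = 0.19072.
Under exogeneity, PAF = [P(Y=1) − p₀]/P(Y=1).
PAF = (0.19072 − 0.03776) / 0.19072 ≈ 0.8020

PAF ≈ 0.802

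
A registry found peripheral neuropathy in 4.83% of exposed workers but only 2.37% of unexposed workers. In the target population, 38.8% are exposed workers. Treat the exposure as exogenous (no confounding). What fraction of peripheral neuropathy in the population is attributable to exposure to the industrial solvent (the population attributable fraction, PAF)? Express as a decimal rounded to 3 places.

p₁ = 0.0483, p₀ = 0.0237.
Overall risk P(Y=1) = π·p₁ + (1−π)·p₀ = 0.388×0.0483 + 0.612×0.0237 = 0.033245.
Under exogeneity, PAF = [P(Y=1) − p₀] / P(Y=1).
PAF = (0.033245 − 0.0237) / 0.033245 ≈ 0.2871

PAF ≈ 0.287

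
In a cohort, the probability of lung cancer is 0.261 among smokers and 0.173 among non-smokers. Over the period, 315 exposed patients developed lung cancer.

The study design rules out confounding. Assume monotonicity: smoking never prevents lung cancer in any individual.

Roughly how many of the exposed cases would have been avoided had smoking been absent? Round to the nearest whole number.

Let p₁ = 0.261, p₀ = 0.173.
PN = (p₁ − p₀)/p₁ = (0.261 − 0.173) / 0.261 ≈ 0.33716.
Attributable cases ≈ PN × (exposed cases) = 0.33716 × 315 ≈ 106.21.

about 106 cases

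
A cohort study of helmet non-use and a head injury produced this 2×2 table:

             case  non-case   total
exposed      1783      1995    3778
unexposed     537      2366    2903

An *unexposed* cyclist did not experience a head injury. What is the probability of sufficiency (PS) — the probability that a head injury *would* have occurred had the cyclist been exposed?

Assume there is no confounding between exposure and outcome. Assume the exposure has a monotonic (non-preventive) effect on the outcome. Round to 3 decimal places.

p₁ = P(outcome | exposed) = 1783/3778 = 0.47194
p₀ = P(outcome | unexposed) = 537/2903 = 0.18498
Under exogeneity and monotonicity, PS = (p₁ − p₀) / (1 − p₀).
PS = (0.47194 − 0.18498) / (1 − 0.18498) = 0.28696 / 0.81502 ≈ 0.3521

PS ≈ 0.352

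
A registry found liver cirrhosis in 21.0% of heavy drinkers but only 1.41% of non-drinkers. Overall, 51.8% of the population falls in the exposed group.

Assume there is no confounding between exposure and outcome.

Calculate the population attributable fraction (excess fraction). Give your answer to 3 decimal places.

p₁ = 0.21, p₀ = 0.0141.
Overall risk P(Y=1) = π·p₁ + (1−π)·p₀ = 0.518×0.21 + 0.482×0.0141 = 0.11558.
Under exogeneity, PAF = [P(Y=1) − p₀] / P(Y=1).
PAF = (0.11558 − 0.0141) / 0.11558 ≈ 0.8780

PAF ≈ 0.878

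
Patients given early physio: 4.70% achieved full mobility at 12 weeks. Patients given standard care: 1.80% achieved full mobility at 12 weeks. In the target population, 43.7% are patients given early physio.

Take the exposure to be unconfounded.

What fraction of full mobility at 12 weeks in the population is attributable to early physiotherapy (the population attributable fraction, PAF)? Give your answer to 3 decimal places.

p₁ = 0.047, p₀ = 0.018.
Overall risk P(Y=1) = π·p₁ + (1−π)·p₀ = 0.437×0.047 + 0.563×0.018 = 0.030673.
Under exogeneity, PAF = [P(Y=1) − p₀] / P(Y=1).
PAF = (0.030673 − 0.018) / 0.030673 ≈ 0.4132

PAF ≈ 0.413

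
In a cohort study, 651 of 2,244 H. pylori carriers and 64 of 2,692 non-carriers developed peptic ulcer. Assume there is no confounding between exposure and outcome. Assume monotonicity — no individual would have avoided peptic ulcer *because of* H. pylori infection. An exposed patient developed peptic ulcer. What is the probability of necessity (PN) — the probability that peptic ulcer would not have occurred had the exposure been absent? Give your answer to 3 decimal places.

PN ≈ 0.918

p₁ = P(outcome | exposed) = 651/2244 = 0.29011
p₀ = P(outcome | unexposed) = 64/2692 = 0.023774
Under exogeneity and monotonicity, PN = (p₁ − p₀) / p₁.
PN = (0.29011 − 0.023774) / 0.29011 = 0.26633 / 0.29011 ≈ 0.9181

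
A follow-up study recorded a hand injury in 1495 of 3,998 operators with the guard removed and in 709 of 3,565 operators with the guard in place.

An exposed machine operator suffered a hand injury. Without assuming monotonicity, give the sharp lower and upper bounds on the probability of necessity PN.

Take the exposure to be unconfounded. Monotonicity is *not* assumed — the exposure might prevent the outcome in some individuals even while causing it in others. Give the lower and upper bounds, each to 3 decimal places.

0.468 ≤ PN ≤ 1.000

p₁ = P(outcome | exposed) = 1495/3998 = 0.37394
p₀ = P(outcome | unexposed) = 709/3565 = 0.19888
Under exogeneity alone the bounds on PN are max{0,(p₁−p₀)/p₁} ≤ PN ≤ min{1,(1−p₀)/p₁}.
  lower = (p₁ − p₀)/p₁ = 0.17506 / 0.37394 ≈ 0.4682
  upper = min{1, (1 − p₀)/p₁} = 0.80112 / 0.37394 ≈ 2.1424 → capped at 1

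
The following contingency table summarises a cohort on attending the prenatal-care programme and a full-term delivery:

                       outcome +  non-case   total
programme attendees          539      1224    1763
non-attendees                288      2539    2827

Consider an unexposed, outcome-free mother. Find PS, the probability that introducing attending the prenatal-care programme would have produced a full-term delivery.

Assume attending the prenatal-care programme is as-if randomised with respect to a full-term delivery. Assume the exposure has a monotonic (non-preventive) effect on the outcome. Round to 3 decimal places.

p₁ = P(outcome | exposed) = 539/1763 = 0.30573
p₀ = P(outcome | unexposed) = 288/2827 = 0.10187
Under exogeneity and monotonicity, PS = (p₁ − p₀)/(1 − p₀).
PS = (0.30573 − 0.10187) / 0.89813 ≈ 0.2270

PS ≈ 0.227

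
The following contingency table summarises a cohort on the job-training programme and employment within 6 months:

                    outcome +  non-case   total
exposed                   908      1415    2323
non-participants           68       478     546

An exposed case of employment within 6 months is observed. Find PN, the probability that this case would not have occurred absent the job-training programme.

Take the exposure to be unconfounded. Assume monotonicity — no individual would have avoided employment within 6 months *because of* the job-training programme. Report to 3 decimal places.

PN ≈ 0.681

p₁ = P(outcome | exposed) = 908/2323 = 0.39087
p₀ = P(outcome | unexposed) = 68/546 = 0.12454
Under exogeneity and monotonicity, PN = (p₁ − p₀)/p₁.
PN = (0.39087 − 0.12454) / 0.39087 ≈ 0.6814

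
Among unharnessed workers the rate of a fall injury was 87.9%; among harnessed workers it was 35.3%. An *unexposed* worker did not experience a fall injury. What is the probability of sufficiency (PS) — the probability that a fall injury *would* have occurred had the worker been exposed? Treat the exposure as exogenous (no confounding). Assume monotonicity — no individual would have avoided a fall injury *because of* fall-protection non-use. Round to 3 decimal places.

PS ≈ 0.813

p₁ = 0.879, p₀ = 0.353.
Under exogeneity and monotonicity, PS = (p₁ − p₀) / (1 − p₀).
PS = (0.879 − 0.353) / (1 − 0.353) = 0.526 / 0.647 ≈ 0.8130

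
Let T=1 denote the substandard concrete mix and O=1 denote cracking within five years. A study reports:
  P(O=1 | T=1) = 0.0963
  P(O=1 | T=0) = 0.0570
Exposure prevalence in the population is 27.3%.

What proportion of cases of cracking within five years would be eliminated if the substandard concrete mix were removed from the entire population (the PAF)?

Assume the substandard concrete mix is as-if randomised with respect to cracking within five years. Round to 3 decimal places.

PAF ≈ 0.158

Let p₁ = 0.0963, p₀ = 0.057.
Overall risk P(Y=1) = π·p₁ + (1−π)·p₀ = 0.273×0.0963 + 0.727×0.057 = 0.067729.
Under exogeneity, PAF = [P(Y=1) − p₀] / P(Y=1).
PAF = (0.067729 − 0.057) / 0.067729 ≈ 0.1584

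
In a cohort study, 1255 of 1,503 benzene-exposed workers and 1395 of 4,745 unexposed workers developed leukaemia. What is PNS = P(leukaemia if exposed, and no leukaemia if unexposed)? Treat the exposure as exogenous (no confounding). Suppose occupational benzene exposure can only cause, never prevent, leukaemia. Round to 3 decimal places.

PNS ≈ 0.541

p₁ = P(outcome | exposed) = 1255/1503 = 0.835
p₀ = P(outcome | unexposed) = 1395/4745 = 0.29399
Under exogeneity and monotonicity, PNS = p₁ − p₀.
PNS = 0.835 − 0.29399 = 0.541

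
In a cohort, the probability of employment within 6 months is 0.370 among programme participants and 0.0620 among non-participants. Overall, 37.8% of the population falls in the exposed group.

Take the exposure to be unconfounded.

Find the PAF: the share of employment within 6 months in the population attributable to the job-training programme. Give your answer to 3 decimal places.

PAF ≈ 0.653

Let p₁ = 0.37, p₀ = 0.062.
Overall risk P(Y=1) = π·p₁ + (1−π)·p₀ = 0.378×0.37 + 0.622×0.062 = 0.17842.
Under exogeneity, PAF = [P(Y=1) − p₀] / P(Y=1).
PAF = (0.17842 − 0.062) / 0.17842 ≈ 0.6525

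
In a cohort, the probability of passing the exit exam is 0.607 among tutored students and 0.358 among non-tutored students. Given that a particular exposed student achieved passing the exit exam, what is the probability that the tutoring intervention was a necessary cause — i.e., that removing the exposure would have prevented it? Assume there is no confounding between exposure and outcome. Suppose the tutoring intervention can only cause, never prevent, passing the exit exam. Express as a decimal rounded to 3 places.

PN ≈ 0.410

Let p₁ = 0.607, p₀ = 0.358.
Under exogeneity and monotonicity, PN = (p₁ − p₀) / p₁.
PN = (0.607 − 0.358) / 0.607 = 0.249 / 0.607 ≈ 0.4102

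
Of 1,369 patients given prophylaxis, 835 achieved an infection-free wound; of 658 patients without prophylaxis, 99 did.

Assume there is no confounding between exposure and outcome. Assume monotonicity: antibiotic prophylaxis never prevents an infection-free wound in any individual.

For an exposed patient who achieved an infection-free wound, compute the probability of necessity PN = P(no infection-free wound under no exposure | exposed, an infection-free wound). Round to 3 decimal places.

PN ≈ 0.753

p₁ = P(outcome | exposed) = 835/1369 = 0.60993
p₀ = P(outcome | unexposed) = 99/658 = 0.15046
Under exogeneity and monotonicity, PN = (p₁ − p₀) / p₁.
PN = (0.60993 − 0.15046) / 0.60993 = 0.45948 / 0.60993 ≈ 0.7533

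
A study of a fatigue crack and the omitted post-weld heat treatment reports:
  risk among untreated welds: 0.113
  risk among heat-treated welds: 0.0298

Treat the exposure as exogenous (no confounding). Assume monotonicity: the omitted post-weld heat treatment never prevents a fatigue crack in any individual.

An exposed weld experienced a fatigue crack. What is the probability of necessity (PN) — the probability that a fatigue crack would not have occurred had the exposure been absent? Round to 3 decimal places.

PN ≈ 0.736

Let p₁ = 0.113, p₀ = 0.0298.
Under exogeneity and monotonicity, PN = (p₁ − p₀) / p₁.
PN = (0.113 − 0.0298) / 0.113 = 0.0832 / 0.113 ≈ 0.7363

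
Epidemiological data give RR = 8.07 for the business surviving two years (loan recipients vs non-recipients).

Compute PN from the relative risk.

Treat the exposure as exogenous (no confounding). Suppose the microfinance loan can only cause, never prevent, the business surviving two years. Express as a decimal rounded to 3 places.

Under exogeneity and monotonicity, PN = (RR − 1) / RR = 1 − 1/RR.
PN = (8.07 − 1) / 8.07 = 7.07 / 8.07 ≈ 0.8761

PN ≈ 0.876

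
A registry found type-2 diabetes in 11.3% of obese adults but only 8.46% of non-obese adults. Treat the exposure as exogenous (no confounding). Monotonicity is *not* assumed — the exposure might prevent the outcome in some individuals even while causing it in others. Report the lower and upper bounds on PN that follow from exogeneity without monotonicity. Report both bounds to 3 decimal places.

0.251 ≤ PN ≤ 1.000

p₁ = 0.113, p₀ = 0.0846.
Under exogeneity alone the bounds on PN are max{0,(p₁−p₀)/p₁} ≤ PN ≤ min{1,(1−p₀)/p₁}.
  lower = (p₁ − p₀)/p₁ = 0.0284 / 0.113 ≈ 0.2513
  upper = min{1, (1 − p₀)/p₁} = 0.9154 / 0.113 ≈ 8.1009 → capped at 1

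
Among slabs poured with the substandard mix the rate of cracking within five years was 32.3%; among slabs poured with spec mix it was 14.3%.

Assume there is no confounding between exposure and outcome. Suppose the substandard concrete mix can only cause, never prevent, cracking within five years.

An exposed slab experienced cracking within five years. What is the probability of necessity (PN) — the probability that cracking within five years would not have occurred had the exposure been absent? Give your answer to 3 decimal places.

p₁ = 0.323, p₀ = 0.143.
Under exogeneity and monotonicity, PN = (p₁ − p₀) / p₁.
PN = (0.323 − 0.143) / 0.323 = 0.18 / 0.323 ≈ 0.5573

PN ≈ 0.557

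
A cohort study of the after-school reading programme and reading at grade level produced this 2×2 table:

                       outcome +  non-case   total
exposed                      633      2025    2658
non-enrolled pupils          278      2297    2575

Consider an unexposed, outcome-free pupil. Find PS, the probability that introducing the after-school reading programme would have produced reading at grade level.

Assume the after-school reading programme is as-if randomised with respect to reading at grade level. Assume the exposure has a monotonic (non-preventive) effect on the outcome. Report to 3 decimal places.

p₁ = P(outcome | exposed) = 633/2658 = 0.23815
p₀ = P(outcome | unexposed) = 278/2575 = 0.10796
Under exogeneity and monotonicity, PS = (p₁ − p₀)/(1 − p₀).
PS = (0.23815 − 0.10796) / 0.89204 ≈ 0.1459

PS ≈ 0.146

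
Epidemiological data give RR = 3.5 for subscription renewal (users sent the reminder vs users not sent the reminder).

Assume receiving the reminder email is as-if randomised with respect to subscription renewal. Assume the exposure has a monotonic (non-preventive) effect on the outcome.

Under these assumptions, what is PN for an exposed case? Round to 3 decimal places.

PN ≈ 0.714

Under exogeneity and monotonicity, PN = (RR − 1) / RR = 1 − 1/RR.
PN = (3.5 − 1) / 3.5 = 2.5 / 3.5 ≈ 0.7143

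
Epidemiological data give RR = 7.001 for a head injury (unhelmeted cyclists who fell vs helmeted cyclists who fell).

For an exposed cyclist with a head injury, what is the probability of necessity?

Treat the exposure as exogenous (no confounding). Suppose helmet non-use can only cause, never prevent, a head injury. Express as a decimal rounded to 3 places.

PN ≈ 0.857

Under exogeneity and monotonicity, PN = (RR − 1) / RR = 1 − 1/RR.
PN = (7.001 − 1) / 7.001 = 6.001 / 7.001 ≈ 0.8572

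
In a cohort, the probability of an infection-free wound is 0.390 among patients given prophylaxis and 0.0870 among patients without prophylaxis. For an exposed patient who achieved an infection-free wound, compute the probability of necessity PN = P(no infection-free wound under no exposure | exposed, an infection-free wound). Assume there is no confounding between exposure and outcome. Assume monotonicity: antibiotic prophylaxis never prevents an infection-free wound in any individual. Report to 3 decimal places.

PN ≈ 0.777

Let p₁ = 0.39, p₀ = 0.087.
Under exogeneity and monotonicity, PN = (p₁ − p₀) / p₁.
PN = (0.39 − 0.087) / 0.39 = 0.303 / 0.39 ≈ 0.7769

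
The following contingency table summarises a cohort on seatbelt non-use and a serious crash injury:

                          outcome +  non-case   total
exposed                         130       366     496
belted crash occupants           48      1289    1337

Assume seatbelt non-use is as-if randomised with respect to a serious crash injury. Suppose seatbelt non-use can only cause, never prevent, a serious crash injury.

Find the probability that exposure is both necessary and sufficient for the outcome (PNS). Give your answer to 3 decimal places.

PNS ≈ 0.226

p₁ = P(outcome | exposed) = 130/496 = 0.2621
p₀ = P(outcome | unexposed) = 48/1337 = 0.035901
Under exogeneity and monotonicity, PNS = p₁ − p₀.
PNS = 0.2621 − 0.035901 = 0.2262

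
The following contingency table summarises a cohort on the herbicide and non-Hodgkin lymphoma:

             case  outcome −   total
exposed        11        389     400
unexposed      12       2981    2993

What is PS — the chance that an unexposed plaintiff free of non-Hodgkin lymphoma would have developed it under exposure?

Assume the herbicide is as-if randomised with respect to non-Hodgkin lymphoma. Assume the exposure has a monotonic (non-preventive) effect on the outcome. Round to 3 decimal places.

PS ≈ 0.024

p₁ = P(outcome | exposed) = 11/400 = 0.0275
p₀ = P(outcome | unexposed) = 12/2993 = 0.0040094
Under exogeneity and monotonicity, PS = (p₁ − p₀)/(1 − p₀).
PS = (0.0275 − 0.0040094) / 0.99599 ≈ 0.0236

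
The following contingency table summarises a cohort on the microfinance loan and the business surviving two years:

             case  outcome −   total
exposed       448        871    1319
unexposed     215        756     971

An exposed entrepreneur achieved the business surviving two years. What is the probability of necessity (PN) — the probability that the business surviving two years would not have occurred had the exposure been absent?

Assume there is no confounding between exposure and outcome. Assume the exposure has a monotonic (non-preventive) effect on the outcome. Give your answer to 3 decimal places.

p₁ = P(outcome | exposed) = 448/1319 = 0.33965
p₀ = P(outcome | unexposed) = 215/971 = 0.22142
Under exogeneity and monotonicity, PN = (p₁ − p₀)/p₁.
PN = (0.33965 − 0.22142) / 0.33965 ≈ 0.3481

PN ≈ 0.348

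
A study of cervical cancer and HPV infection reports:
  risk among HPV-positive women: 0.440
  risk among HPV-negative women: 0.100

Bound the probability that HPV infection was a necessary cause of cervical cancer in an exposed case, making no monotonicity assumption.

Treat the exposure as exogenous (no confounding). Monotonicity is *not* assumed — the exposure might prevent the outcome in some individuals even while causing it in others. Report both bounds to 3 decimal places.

0.773 ≤ PN ≤ 1.000

Let p₁ = 0.44, p₀ = 0.1.
Under exogeneity alone the bounds on PN are max{0,(p₁−p₀)/p₁} ≤ PN ≤ min{1,(1−p₀)/p₁}.
  lower = (p₁ − p₀)/p₁ = 0.34 / 0.44 ≈ 0.7727
  upper = min{1, (1 − p₀)/p₁} = 0.9 / 0.44 ≈ 2.0455 → capped at 1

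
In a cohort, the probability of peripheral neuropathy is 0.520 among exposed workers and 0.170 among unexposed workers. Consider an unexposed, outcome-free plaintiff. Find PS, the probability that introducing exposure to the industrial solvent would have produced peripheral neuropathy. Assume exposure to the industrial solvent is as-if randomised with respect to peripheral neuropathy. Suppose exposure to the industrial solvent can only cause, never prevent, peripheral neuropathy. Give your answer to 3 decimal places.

PS ≈ 0.422

Let p₁ = 0.52, p₀ = 0.17.
Under exogeneity and monotonicity, PS = (p₁ − p₀) / (1 − p₀).
PS = (0.52 − 0.17) / (1 − 0.17) = 0.35 / 0.83 ≈ 0.4217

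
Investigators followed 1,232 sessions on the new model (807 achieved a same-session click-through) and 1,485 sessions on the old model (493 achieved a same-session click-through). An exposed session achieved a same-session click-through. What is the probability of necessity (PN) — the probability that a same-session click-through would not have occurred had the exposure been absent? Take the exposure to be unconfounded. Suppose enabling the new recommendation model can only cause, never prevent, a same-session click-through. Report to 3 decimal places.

PN ≈ 0.493

p₁ = P(outcome | exposed) = 807/1232 = 0.65503
p₀ = P(outcome | unexposed) = 493/1485 = 0.33199
Under exogeneity and monotonicity, PN = (p₁ − p₀) / p₁.
PN = (0.65503 − 0.33199) / 0.65503 = 0.32305 / 0.65503 ≈ 0.4932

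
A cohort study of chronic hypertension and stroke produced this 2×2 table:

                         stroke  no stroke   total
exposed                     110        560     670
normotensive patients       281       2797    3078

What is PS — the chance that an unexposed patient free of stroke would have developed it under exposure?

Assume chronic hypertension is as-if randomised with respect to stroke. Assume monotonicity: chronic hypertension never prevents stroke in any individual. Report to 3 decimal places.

p₁ = P(outcome | exposed) = 110/670 = 0.16418
p₀ = P(outcome | unexposed) = 281/3078 = 0.091293
Under exogeneity and monotonicity, PS = (p₁ − p₀) / (1 − p₀).
PS = (0.16418 − 0.091293) / (1 − 0.091293) = 0.072886 / 0.90871 ≈ 0.0802

PS ≈ 0.080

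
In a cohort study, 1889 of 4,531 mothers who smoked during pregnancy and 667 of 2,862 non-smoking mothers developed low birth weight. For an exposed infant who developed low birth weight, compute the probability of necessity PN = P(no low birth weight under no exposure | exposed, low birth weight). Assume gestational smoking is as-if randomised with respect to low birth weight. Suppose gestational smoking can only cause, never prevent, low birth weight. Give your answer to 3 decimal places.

p₁ = P(outcome | exposed) = 1889/4531 = 0.41691
p₀ = P(outcome | unexposed) = 667/2862 = 0.23305
Under exogeneity and monotonicity, PN = (p₁ − p₀) / p₁.
PN = (0.41691 − 0.23305) / 0.41691 = 0.18385 / 0.41691 ≈ 0.4410

PN ≈ 0.441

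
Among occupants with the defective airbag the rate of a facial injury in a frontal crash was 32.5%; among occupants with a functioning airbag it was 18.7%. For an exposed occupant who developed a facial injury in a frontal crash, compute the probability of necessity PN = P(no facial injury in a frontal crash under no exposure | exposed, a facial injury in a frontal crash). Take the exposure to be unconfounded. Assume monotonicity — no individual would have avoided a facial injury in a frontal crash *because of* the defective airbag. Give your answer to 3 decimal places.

PN ≈ 0.425

p₁ = 0.325, p₀ = 0.187.
Under exogeneity and monotonicity, PN = (p₁ − p₀) / p₁.
PN = (0.325 − 0.187) / 0.325 = 0.138 / 0.325 ≈ 0.4246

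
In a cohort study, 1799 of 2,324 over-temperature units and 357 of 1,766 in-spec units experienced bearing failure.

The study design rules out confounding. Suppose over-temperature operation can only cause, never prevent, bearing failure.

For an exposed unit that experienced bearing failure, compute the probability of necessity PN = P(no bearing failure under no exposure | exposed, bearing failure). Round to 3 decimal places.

PN ≈ 0.739

p₁ = P(outcome | exposed) = 1799/2324 = 0.7741
p₀ = P(outcome | unexposed) = 357/1766 = 0.20215
Under exogeneity and monotonicity, PN = (p₁ − p₀) / p₁.
PN = (0.7741 − 0.20215) / 0.7741 = 0.57194 / 0.7741 ≈ 0.7389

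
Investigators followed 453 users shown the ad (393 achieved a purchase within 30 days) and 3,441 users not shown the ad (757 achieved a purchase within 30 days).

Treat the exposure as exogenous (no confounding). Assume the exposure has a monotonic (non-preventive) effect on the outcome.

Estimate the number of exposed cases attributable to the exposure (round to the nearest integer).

p₁ = P(outcome | exposed) = 393/453 = 0.86755
p₀ = P(outcome | unexposed) = 757/3441 = 0.21999
PN = (p₁ − p₀)/p₁ = (0.86755 − 0.21999) / 0.86755 ≈ 0.74642.
Attributable cases ≈ PN × (exposed cases) = 0.74642 × 393 ≈ 293.34.

about 293 cases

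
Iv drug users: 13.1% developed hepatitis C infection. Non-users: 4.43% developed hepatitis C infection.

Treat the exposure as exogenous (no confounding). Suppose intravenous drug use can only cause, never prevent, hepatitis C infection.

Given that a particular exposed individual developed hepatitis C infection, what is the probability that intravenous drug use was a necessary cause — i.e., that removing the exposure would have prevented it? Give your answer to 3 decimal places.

PN ≈ 0.662

p₁ = 0.131, p₀ = 0.0443.
Under exogeneity and monotonicity, PN = (p₁ − p₀) / p₁.
PN = (0.131 − 0.0443) / 0.131 = 0.0867 / 0.131 ≈ 0.6618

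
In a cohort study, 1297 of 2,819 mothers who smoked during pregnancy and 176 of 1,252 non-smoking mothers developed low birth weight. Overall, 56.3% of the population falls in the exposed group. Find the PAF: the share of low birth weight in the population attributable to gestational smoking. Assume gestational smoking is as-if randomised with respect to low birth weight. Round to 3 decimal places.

p₁ = P(outcome | exposed) = 1297/2819 = 0.46009
p₀ = P(outcome | unexposed) = 176/1252 = 0.14058
Overall risk P(Y=1) = π·p₁ + (1−π)·p₀ = 0.563×0.46009 + 0.437×0.14058 = 0.32046.
Under exogeneity, PAF = [P(Y=1) − p₀] / P(Y=1).
PAF = (0.32046 − 0.14058) / 0.32046 ≈ 0.5613

PAF ≈ 0.561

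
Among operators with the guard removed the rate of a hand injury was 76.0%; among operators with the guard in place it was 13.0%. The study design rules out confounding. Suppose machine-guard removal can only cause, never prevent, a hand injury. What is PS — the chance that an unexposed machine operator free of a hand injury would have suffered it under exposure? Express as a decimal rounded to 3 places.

PS ≈ 0.724

p₁ = 0.76, p₀ = 0.13.
Under exogeneity and monotonicity, PS = (p₁ − p₀) / (1 − p₀).
PS = (0.76 − 0.13) / (1 − 0.13) = 0.63 / 0.87 ≈ 0.7241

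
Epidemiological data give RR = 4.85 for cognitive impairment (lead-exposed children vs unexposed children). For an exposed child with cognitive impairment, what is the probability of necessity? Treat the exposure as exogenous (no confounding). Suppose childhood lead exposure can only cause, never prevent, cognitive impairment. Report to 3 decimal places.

PN ≈ 0.794

Under exogeneity and monotonicity, PN = (RR − 1) / RR = 1 − 1/RR.
PN = (4.85 − 1) / 4.85 = 3.85 / 4.85 ≈ 0.7938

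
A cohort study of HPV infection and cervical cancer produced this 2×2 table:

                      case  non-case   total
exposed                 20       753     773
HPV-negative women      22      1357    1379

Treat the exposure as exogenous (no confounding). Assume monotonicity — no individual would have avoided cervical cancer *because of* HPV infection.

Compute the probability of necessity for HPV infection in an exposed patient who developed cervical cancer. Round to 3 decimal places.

p₁ = P(outcome | exposed) = 20/773 = 0.025873
p₀ = P(outcome | unexposed) = 22/1379 = 0.015954
Under exogeneity and monotonicity, PN = (p₁ − p₀) / p₁.
PN = (0.025873 − 0.015954) / 0.025873 = 0.0099196 / 0.025873 ≈ 0.3834

PN ≈ 0.383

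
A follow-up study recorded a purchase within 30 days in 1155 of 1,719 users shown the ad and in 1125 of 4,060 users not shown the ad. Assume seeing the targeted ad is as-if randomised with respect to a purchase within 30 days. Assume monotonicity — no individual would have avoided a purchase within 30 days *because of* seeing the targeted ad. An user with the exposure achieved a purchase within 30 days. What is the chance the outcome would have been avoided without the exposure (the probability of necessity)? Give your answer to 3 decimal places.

p₁ = P(outcome | exposed) = 1155/1719 = 0.6719
p₀ = P(outcome | unexposed) = 1125/4060 = 0.27709
Under exogeneity and monotonicity, PN = (p₁ − p₀) / p₁.
PN = (0.6719 − 0.27709) / 0.6719 = 0.39481 / 0.6719 ≈ 0.5876

PN ≈ 0.588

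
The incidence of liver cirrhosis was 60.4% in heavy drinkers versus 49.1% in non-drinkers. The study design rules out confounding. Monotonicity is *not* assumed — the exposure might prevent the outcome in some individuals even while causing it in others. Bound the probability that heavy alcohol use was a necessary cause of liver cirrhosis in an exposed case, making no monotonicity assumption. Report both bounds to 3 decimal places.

0.187 ≤ PN ≤ 0.843

p₁ = 0.604, p₀ = 0.491.
Under exogeneity alone the bounds on PN are max{0,(p₁−p₀)/p₁} ≤ PN ≤ min{1,(1−p₀)/p₁}.
  lower = (p₁ − p₀)/p₁ = 0.113 / 0.604 ≈ 0.1871
  upper = min{1, (1 − p₀)/p₁} = 0.509 / 0.604 ≈ 0.8427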